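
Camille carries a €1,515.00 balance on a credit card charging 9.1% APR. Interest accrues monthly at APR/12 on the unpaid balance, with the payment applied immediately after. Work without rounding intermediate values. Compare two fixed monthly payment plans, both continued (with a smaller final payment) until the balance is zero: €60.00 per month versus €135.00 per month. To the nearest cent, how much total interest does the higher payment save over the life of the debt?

€98.64

Monthly rate r = 9.1%/12 = 0.758333% = 0.00758333.
At €60.00/mo: n = ⌈−ln(1 − rB₀/P)/ln(1+r)⌉ = 29 payments (last €8.10); total interest = total paid − €1,515.00 = €173.10.
At €135.00/mo: 12 payments (last €104.46); total interest €74.46.
Interest saved = €173.10 − €74.46 = €98.64.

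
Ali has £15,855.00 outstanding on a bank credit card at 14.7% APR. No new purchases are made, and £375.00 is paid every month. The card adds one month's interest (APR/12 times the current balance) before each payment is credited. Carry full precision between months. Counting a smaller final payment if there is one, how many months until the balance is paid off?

60 payments

Monthly rate r = 14.7%/12 = 1.225% = 0.01225.
Recurrence: B ← B·(1+r) − £375.00.
Month 1: interest £194.22; balance after payment £15,674.22.
Month 2: interest £192.01; balance after payment £15,491.23.
Closed form: n = −ln(1 − rB₀/P)/ln(1+r) = −ln(0.48207)/ln(1.01225) ≈ 59.929, so the balance reaches zero during payment 60.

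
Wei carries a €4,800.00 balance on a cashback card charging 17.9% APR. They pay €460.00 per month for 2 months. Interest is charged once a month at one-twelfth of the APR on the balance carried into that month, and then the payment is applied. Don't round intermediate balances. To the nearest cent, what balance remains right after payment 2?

Monthly rate r = 17.9%/12 = 1.49167% = 0.0149167.
Each month: B ← B·(1+r) − €460.00.
Month 1: interest €71.60; balance after payment €4,411.60.
Month 2: interest €65.81; balance after payment €4,017.41.

€4,017.41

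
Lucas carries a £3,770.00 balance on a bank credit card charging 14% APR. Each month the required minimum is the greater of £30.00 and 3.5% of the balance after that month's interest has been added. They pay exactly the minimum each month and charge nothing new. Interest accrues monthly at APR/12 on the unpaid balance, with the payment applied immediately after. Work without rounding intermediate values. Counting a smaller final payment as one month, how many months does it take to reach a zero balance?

97 months

Monthly rate r = 14%/12 = 1.16667% = 0.0116667.
While 3.5% of the post-interest balance exceeds £30.00, each month B ← (B·(1+r))·(1 − 0.035), i.e. B shrinks by the factor (1+r)·0.965 = 0.97626.
This holds for months 1–63. Entering month 64 the balance is £829.70; 3.5% of the post-interest balance is now below £30.00, so the flat £30.00 minimum applies from here.
From month 64 a fixed £30.00 at rate r clears £829.70 in 34 more payments. Total: 63 + 34 = 97 months.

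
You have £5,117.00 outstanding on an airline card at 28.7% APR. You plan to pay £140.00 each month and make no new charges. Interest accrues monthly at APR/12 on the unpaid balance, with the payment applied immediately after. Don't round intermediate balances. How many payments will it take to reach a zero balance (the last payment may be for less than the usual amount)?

Monthly rate r = 28.7%/12 = 2.39167% = 0.0239167.
Recurrence: B ← B·(1+r) − £140.00.
Month 1: interest £122.38; balance after payment £5,099.38.
Month 2: interest £121.96; balance after payment £5,081.34.
Closed form: n = −ln(1 − rB₀/P)/ln(1+r) = −ln(0.12585)/ln(1.02392) ≈ 87.696, so the balance reaches zero during payment 88.

88 payments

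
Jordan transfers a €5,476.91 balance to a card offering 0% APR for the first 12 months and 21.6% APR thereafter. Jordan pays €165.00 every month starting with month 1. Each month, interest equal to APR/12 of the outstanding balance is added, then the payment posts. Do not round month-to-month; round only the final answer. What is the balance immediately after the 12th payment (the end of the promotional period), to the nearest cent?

€3,496.91

Promo months 1–12 at r₀ = 0%/12 = 0; months 13+ at r₁ = 21.6%/12 = 0.018.
After month 12 (no interest yet): B = €5,476.91 − 12·€165.00 = €3,496.91.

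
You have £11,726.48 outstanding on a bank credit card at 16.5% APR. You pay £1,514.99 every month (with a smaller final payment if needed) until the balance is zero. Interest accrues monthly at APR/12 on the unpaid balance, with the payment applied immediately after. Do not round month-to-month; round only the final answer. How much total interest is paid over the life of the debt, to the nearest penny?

Monthly rate r = 16.5%/12 = 1.375% = 0.01375.
Payoff takes n = ⌈−ln(1 − rB₀/P)/ln(1+r)⌉ = ⌈8.240⌉ = 9 payments; the last is £365.66.
Total paid = 8·£1,514.99 + £365.66 = £12,485.58.
Total interest = total paid − principal = £12,485.58 − £11,726.48 = £759.10.

£759.10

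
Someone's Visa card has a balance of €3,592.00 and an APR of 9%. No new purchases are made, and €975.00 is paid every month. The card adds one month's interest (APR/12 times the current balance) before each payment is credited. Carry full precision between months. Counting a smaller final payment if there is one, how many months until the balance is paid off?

Monthly rate r = 9%/12 = 0.75% = 0.0075.
Recurrence: B ← B·(1+r) − €975.00.
Month 1: interest €26.94; balance after payment €2,643.94.
Month 2: interest €19.83; balance after payment €1,688.77.
Month 3: interest €12.67; balance after payment €726.44.
Month 4: interest €5.45; balance after payment €0.00.

4 months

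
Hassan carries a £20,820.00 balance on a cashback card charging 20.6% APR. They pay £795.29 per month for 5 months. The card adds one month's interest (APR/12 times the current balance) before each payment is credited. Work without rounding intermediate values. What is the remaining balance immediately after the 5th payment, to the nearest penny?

£18,554.13

Monthly rate r = 20.6%/12 = 1.71667% = 0.0171667.
Each month: B ← B·(1+r) − £795.29.
Month 1: interest £357.41; balance after payment £20,382.12.
Month 2: interest £349.89; balance after payment £19,936.72.
Month 3: interest £342.25; balance after payment £19,483.68.
Month 4: interest £334.47; balance after payment £19,022.86.
Month 5: interest £326.56; balance after payment £18,554.13.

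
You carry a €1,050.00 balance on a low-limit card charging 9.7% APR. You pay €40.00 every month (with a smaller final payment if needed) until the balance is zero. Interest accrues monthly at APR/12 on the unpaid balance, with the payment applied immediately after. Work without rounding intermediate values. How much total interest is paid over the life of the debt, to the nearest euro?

€135

Monthly rate r = 9.7%/12 = 0.808333% = 0.00808333.
Payoff takes n = ⌈−ln(1 − rB₀/P)/ln(1+r)⌉ = ⌈29.624⌉ = 30 payments; the last is €24.98.
Total paid = 29·€40.00 + €24.98 = €1,184.98.
Total interest = total paid − principal = €1,184.98 − €1,050.00 = €134.98.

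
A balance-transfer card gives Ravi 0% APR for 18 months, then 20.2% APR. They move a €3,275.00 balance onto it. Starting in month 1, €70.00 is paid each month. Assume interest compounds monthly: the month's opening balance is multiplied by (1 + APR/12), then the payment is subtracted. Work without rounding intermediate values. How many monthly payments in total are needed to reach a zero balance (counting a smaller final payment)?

Promo months 1–18 at r₀ = 0%/12 = 0; months 19+ at r₁ = 20.2%/12 = 0.0168333.
After month 18 (no interest yet): B = €3,275.00 − 18·€70.00 = €2,015.00.
Then at r₁ with €70.00/mo: n₂ = −ln(1 − r₁·B/P)/ln(1+r₁) ≈ 39.70 → 40 more payments.

58 payments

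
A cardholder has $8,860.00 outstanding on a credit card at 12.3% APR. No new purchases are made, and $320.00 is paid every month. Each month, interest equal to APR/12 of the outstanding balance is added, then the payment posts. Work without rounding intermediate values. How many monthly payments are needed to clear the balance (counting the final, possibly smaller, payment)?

33 months

Monthly rate r = 12.3%/12 = 1.025% = 0.01025.
Recurrence: B ← B·(1+r) − $320.00.
Month 1: interest $90.81; balance after payment $8,630.82.
Month 2: interest $88.47; balance after payment $8,399.28.
Closed form: n = −ln(1 − rB₀/P)/ln(1+r) = −ln(0.7162)/ln(1.01025) ≈ 32.732, so the balance reaches zero during payment 33.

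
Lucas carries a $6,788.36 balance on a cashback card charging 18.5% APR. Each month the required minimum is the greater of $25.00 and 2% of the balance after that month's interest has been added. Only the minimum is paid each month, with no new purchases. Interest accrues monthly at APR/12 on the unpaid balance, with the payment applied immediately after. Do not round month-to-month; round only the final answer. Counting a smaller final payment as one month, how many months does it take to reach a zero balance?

Monthly rate r = 18.5%/12 = 1.54167% = 0.0154167.
While 2% of the post-interest balance exceeds $25.00, each month B ← (B·(1+r))·(1 − 0.02), i.e. B shrinks by the factor (1+r)·0.98 = 0.99511.
This holds for months 1–349. Entering month 350 the balance is $1,226.09; 2% of the post-interest balance is now below $25.00, so the flat $25.00 minimum applies from here.
From month 350 a fixed $25.00 at rate r clears $1,226.09 in 93 more payments. Total: 349 + 93 = 442 months.

442 months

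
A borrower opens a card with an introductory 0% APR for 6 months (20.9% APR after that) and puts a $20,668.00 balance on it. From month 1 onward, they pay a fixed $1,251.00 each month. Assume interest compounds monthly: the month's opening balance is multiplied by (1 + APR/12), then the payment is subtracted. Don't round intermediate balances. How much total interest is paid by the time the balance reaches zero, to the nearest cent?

$1,505.41

Promo months 1–6 at r₀ = 0%/12 = 0; months 7+ at r₁ = 20.9%/12 = 0.0174167.
After month 6 (no interest yet): B = $20,668.00 − 6·$1,251.00 = $13,162.00.
Then at r₁ with $1,251.00/mo: n₂ = −ln(1 − r₁·B/P)/ln(1+r₁) ≈ 11.72 → 12 more payments.
Total paid = 17·$1,251.00 + $906.41 = $22,173.41; interest = $22,173.41 − $20,668.00 = $1,505.41.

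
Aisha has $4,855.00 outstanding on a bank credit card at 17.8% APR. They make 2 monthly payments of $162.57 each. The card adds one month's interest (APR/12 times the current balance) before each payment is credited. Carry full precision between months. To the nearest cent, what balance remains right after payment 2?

Monthly rate r = 17.8%/12 = 1.48333% = 0.0148333.
Each month: B ← B·(1+r) − $162.57.
Month 1: interest $72.02; balance after payment $4,764.45.
Month 2: interest $70.67; balance after payment $4,672.55.

$4,672.55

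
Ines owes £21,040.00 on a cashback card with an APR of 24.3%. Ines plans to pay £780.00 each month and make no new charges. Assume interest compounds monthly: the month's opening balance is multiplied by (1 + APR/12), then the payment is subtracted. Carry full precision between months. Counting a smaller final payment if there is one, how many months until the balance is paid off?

Monthly rate r = 24.3%/12 = 2.025% = 0.02025.
Recurrence: B ← B·(1+r) − £780.00.
Month 1: interest £426.06; balance after payment £20,686.06.
Month 2: interest £418.89; balance after payment £20,324.95.
Closed form: n = −ln(1 − rB₀/P)/ln(1+r) = −ln(0.45377)/ln(1.02025) ≈ 39.414, so the balance reaches zero during payment 40.

40 months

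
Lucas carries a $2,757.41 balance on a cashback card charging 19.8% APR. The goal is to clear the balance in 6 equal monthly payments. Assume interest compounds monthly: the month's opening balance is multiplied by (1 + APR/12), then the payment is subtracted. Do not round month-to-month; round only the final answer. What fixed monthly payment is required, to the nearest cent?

$486.47

Monthly rate r = 19.8%/12 = 1.65% = 0.0165.
Level-payment amortization: P = B₀·r / (1 − (1+r)^(−n)) = 2757.41·0.0165 / (1 − 1.0165^(−6)).
Denominator 1 − (1+r)^(−6) = 0.093525269.
P = 45.4973 / 0.093525269 ≈ 486.47.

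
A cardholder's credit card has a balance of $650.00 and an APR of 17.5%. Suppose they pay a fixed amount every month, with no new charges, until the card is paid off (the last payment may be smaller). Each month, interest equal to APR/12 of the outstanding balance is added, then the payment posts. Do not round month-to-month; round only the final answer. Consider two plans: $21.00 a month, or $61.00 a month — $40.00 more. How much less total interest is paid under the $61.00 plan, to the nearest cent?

$159.18

Monthly rate r = 17.5%/12 = 1.45833% = 0.0145833.
At $21.00/mo: n = ⌈−ln(1 − rB₀/P)/ln(1+r)⌉ = 42 payments (last $9.85); total interest = total paid − $650.00 = $220.85.
At $61.00/mo: 12 payments (last $40.67); total interest $61.67.
Interest saved = $220.85 − $61.67 = $159.18.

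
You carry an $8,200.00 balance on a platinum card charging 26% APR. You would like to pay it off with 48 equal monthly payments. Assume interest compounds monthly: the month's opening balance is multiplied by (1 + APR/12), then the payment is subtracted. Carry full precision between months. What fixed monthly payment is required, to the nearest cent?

$276.48

Monthly rate r = 26%/12 = 2.16667% = 0.0216667.
Level-payment amortization: P = B₀·r / (1 − (1+r)^(−n)) = 8200.00·0.0216667 / (1 − 1.02167^(−48)).
Denominator 1 − (1+r)^(−48) = 0.642597784.
P = 177.667 / 0.642597784 ≈ 276.48.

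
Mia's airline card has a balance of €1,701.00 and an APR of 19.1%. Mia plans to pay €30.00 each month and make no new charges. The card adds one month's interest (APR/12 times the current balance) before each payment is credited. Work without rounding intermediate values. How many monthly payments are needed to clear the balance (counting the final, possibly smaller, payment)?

148 months

Monthly rate r = 19.1%/12 = 1.59167% = 0.0159167.
Recurrence: B ← B·(1+r) − €30.00.
Month 1: interest €27.07; balance after payment €1,698.07.
Month 2: interest €27.03; balance after payment €1,695.10.
Closed form: n = −ln(1 − rB₀/P)/ln(1+r) = −ln(0.097525)/ln(1.01592) ≈ 147.400, so the balance reaches zero during payment 148.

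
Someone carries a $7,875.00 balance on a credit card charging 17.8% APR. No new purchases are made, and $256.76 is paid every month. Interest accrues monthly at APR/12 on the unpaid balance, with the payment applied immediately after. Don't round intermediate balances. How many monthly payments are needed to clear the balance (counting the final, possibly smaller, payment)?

42 payments

Monthly rate r = 17.8%/12 = 1.48333% = 0.0148333.
Recurrence: B ← B·(1+r) − $256.76.
Month 1: interest $116.81; balance after payment $7,735.05.
Month 2: interest $114.74; balance after payment $7,593.03.
Closed form: n = −ln(1 − rB₀/P)/ln(1+r) = −ln(0.54505)/ln(1.01483) ≈ 41.216, so the balance reaches zero during payment 42.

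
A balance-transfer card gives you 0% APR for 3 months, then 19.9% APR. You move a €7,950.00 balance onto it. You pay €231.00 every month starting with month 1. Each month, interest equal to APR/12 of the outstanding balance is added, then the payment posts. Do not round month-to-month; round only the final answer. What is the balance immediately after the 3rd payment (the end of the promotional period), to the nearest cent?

€7,257.00

Promo months 1–3 at r₀ = 0%/12 = 0; months 4+ at r₁ = 19.9%/12 = 0.0165833.
After month 3 (no interest yet): B = €7,950.00 − 3·€231.00 = €7,257.00.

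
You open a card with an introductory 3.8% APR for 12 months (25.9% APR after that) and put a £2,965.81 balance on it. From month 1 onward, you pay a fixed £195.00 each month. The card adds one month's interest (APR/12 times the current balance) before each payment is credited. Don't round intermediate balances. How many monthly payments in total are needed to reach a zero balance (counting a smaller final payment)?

Promo months 1–12 at r₀ = 3.8%/12 = 0.00316667; months 13+ at r₁ = 25.9%/12 = 0.0215833.
After month 12: iterate B ← B·(1+r₀) − £195.00 for 12 months → £699.31.
Then at r₁ with £195.00/mo: n₂ = −ln(1 − r₁·B/P)/ln(1+r₁) ≈ 3.77 → 4 more payments.

16 months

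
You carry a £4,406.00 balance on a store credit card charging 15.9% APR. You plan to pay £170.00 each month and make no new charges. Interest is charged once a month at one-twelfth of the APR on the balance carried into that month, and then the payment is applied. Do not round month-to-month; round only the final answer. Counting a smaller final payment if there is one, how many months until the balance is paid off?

32 payments

Monthly rate r = 15.9%/12 = 1.325% = 0.01325.
Recurrence: B ← B·(1+r) − £170.00.
Month 1: interest £58.38; balance after payment £4,294.38.
Month 2: interest £56.90; balance after payment £4,181.28.
Closed form: n = −ln(1 − rB₀/P)/ln(1+r) = −ln(0.65659)/ln(1.01325) ≈ 31.960, so the balance reaches zero during payment 32.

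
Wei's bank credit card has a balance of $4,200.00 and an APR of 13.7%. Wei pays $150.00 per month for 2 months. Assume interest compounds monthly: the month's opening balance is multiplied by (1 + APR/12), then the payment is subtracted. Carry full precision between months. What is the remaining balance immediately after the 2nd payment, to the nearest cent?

$3,994.73

Monthly rate r = 13.7%/12 = 1.14167% = 0.0114167.
Each month: B ← B·(1+r) − $150.00.
Month 1: interest $47.95; balance after payment $4,097.95.
Month 2: interest $46.78; balance after payment $3,994.73.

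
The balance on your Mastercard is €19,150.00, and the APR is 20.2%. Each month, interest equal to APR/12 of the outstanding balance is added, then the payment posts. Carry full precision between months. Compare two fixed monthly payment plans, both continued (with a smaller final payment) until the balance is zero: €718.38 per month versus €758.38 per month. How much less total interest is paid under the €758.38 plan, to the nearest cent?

€483.24

Monthly rate r = 20.2%/12 = 1.68333% = 0.0168333.
At €718.38/mo: n = ⌈−ln(1 − rB₀/P)/ln(1+r)⌉ = 36 payments (last €486.18); total interest = total paid − €19,150.00 = €6,479.48.
At €758.38/mo: 34 payments (last €119.70); total interest €5,996.24.
Interest saved = €6,479.48 − €5,996.24 = €483.24.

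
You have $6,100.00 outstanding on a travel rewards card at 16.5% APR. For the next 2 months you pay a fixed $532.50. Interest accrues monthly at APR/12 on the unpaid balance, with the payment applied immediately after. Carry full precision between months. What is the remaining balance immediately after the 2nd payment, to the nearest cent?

Monthly rate r = 16.5%/12 = 1.375% = 0.01375.
Each month: B ← B·(1+r) − $532.50.
Month 1: interest $83.88; balance after payment $5,651.38.
Month 2: interest $77.71; balance after payment $5,196.58.

$5,196.58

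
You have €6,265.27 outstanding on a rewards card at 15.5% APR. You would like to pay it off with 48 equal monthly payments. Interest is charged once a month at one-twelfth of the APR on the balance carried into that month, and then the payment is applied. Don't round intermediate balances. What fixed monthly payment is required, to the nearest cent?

€175.96

Monthly rate r = 15.5%/12 = 1.29167% = 0.0129167.
Level-payment amortization: P = B₀·r / (1 − (1+r)^(−n)) = 6265.27·0.0129167 / (1 − 1.01292^(−48)).
Denominator 1 − (1+r)^(−48) = 0.459915669.
P = 80.9264 / 0.459915669 ≈ 175.96.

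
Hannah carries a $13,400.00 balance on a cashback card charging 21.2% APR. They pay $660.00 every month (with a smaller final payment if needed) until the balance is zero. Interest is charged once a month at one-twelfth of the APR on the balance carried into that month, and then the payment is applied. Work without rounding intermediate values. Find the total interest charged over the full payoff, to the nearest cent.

$3,343.55

Monthly rate r = 21.2%/12 = 1.76667% = 0.0176667.
Payoff takes n = ⌈−ln(1 − rB₀/P)/ln(1+r)⌉ = ⌈25.367⌉ = 26 payments; the last is $243.55.
Total paid = 25·$660.00 + $243.55 = $16,743.55.
Total interest = total paid − principal = $16,743.55 − $13,400.00 = $3,343.55.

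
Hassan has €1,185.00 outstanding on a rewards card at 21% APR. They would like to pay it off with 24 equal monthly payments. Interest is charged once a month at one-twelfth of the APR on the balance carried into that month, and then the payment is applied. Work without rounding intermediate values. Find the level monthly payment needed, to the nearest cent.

Monthly rate r = 21%/12 = 1.75% = 0.0175.
Level-payment amortization: P = B₀·r / (1 − (1+r)^(−n)) = 1185.00·0.0175 / (1 − 1.0175^(−24)).
Denominator 1 − (1+r)^(−24) = 0.340561999.
P = 20.7375 / 0.340561999 ≈ 60.89.

€60.89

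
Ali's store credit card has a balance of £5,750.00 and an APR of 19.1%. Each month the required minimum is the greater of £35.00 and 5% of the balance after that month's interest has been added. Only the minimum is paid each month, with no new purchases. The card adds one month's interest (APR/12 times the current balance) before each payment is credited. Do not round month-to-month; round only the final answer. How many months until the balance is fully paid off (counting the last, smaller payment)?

84 months

Monthly rate r = 19.1%/12 = 1.59167% = 0.0159167.
While 5% of the post-interest balance exceeds £35.00, each month B ← (B·(1+r))·(1 − 0.05), i.e. B shrinks by the factor (1+r)·0.95 = 0.96512.
This holds for months 1–60. Entering month 61 the balance is £683.23; 5% of the post-interest balance is now below £35.00, so the flat £35.00 minimum applies from here.
From month 61 a fixed £35.00 at rate r clears £683.23 in 24 more payments. Total: 60 + 24 = 84 months.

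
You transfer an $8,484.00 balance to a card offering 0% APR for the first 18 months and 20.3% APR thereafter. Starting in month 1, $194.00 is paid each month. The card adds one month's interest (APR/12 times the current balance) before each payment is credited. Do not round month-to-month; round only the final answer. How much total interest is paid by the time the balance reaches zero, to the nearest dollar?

$1,617

Promo months 1–18 at r₀ = 0%/12 = 0; months 19+ at r₁ = 20.3%/12 = 0.0169167.
After month 18 (no interest yet): B = $8,484.00 − 18·$194.00 = $4,992.00.
Then at r₁ with $194.00/mo: n₂ = −ln(1 − r₁·B/P)/ln(1+r₁) ≈ 34.07 → 35 more payments.
Total paid = 52·$194.00 + $12.86 = $10,100.86; interest = $10,100.86 − $8,484.00 = $1,616.86.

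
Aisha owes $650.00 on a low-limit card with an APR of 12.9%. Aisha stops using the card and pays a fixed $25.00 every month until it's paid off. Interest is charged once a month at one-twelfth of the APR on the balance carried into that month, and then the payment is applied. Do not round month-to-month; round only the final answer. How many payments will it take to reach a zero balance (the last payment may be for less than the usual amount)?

31 months

Monthly rate r = 12.9%/12 = 1.075% = 0.01075.
Recurrence: B ← B·(1+r) − $25.00.
Month 1: interest $6.99; balance after payment $631.99.
Month 2: interest $6.79; balance after payment $613.78.
Closed form: n = −ln(1 − rB₀/P)/ln(1+r) = −ln(0.7205)/ln(1.01075) ≈ 30.658, so the balance reaches zero during payment 31.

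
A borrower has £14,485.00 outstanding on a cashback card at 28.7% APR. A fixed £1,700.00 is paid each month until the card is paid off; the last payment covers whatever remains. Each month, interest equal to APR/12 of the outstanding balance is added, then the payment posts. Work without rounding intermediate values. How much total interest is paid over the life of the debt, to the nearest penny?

£1,910.64

Monthly rate r = 28.7%/12 = 2.39167% = 0.0239167.
Payoff takes n = ⌈−ln(1 − rB₀/P)/ln(1+r)⌉ = ⌈9.642⌉ = 10 payments; the last is £1,095.64.
Total paid = 9·£1,700.00 + £1,095.64 = £16,395.64.
Total interest = total paid − principal = £16,395.64 − £14,485.00 = £1,910.64.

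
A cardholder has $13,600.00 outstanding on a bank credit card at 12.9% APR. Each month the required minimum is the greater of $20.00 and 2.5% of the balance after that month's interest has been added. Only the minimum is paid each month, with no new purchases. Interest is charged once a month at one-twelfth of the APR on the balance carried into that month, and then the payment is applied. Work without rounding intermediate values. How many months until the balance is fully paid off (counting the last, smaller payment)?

247 months

Monthly rate r = 12.9%/12 = 1.075% = 0.01075.
While 2.5% of the post-interest balance exceeds $20.00, each month B ← (B·(1+r))·(1 − 0.025), i.e. B shrinks by the factor (1+r)·0.975 = 0.98548.
This holds for months 1–195. Entering month 196 the balance is $785.18; 2.5% of the post-interest balance is now below $20.00, so the flat $20.00 minimum applies from here.
From month 196 a fixed $20.00 at rate r clears $785.18 in 52 more payments. Total: 195 + 52 = 247 months.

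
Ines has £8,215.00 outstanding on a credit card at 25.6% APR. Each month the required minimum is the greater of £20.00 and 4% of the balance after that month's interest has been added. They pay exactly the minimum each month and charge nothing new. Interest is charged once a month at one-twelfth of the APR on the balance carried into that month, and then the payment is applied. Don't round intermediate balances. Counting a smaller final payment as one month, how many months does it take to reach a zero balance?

179 months

Monthly rate r = 25.6%/12 = 2.13333% = 0.0213333.
While 4% of the post-interest balance exceeds £20.00, each month B ← (B·(1+r))·(1 − 0.04), i.e. B shrinks by the factor (1+r)·0.96 = 0.98048.
This holds for months 1–144. Entering month 145 the balance is £480.60; 4% of the post-interest balance is now below £20.00, so the flat £20.00 minimum applies from here.
From month 145 a fixed £20.00 at rate r clears £480.60 in 35 more payments. Total: 144 + 35 = 179 months.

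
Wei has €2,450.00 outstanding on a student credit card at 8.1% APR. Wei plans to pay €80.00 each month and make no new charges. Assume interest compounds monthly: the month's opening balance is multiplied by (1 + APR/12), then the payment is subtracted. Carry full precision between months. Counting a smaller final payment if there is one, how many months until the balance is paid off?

Monthly rate r = 8.1%/12 = 0.675% = 0.00675.
Recurrence: B ← B·(1+r) − €80.00.
Month 1: interest €16.54; balance after payment €2,386.54.
Month 2: interest €16.11; balance after payment €2,322.65.
Closed form: n = −ln(1 − rB₀/P)/ln(1+r) = −ln(0.79328)/ln(1.00675) ≈ 34.423, so the balance reaches zero during payment 35.

35 months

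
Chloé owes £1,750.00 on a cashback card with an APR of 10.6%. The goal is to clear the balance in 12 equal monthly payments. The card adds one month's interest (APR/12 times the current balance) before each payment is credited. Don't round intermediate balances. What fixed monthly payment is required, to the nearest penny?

Monthly rate r = 10.6%/12 = 0.883333% = 0.00883333.
Level-payment amortization: P = B₀·r / (1 − (1+r)^(−n)) = 1750.00·0.00883333 / (1 − 1.00883^(−12)).
Denominator 1 − (1+r)^(−12) = 0.100156637.
P = 15.4583 / 0.100156637 ≈ 154.34.

£154.34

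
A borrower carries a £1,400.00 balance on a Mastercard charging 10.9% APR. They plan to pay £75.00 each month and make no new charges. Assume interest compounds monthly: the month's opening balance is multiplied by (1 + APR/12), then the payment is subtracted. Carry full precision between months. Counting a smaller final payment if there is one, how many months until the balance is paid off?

Monthly rate r = 10.9%/12 = 0.908333% = 0.00908333.
Recurrence: B ← B·(1+r) − £75.00.
Month 1: interest £12.72; balance after payment £1,337.72.
Month 2: interest £12.15; balance after payment £1,274.87.
Closed form: n = −ln(1 − rB₀/P)/ln(1+r) = −ln(0.83044)/ln(1.00908) ≈ 20.547, so the balance reaches zero during payment 21.

21 months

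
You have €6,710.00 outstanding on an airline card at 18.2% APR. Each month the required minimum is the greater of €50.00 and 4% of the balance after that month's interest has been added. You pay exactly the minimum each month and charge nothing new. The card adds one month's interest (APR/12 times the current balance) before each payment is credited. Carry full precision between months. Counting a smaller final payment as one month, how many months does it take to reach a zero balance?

97 months

Monthly rate r = 18.2%/12 = 1.51667% = 0.0151667.
While 4% of the post-interest balance exceeds €50.00, each month B ← (B·(1+r))·(1 − 0.04), i.e. B shrinks by the factor (1+r)·0.96 = 0.97456.
This holds for months 1–66. Entering month 67 the balance is €1,224.87; 4% of the post-interest balance is now below €50.00, so the flat €50.00 minimum applies from here.
From month 67 a fixed €50.00 at rate r clears €1,224.87 in 31 more payments. Total: 66 + 31 = 97 months.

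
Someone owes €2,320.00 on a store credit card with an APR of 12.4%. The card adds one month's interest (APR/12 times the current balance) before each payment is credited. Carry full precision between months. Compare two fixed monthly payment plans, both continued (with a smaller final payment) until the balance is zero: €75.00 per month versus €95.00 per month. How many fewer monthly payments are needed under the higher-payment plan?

Monthly rate r = 12.4%/12 = 1.03333% = 0.0103333.
At €75.00/mo: n = ⌈−ln(1 − rB₀/P)/ln(1+r)⌉ = 38 payments (last €34.88); total interest = total paid − €2,320.00 = €489.88.
At €95.00/mo: 29 payments (last €27.57); total interest €367.57.
Payments saved = 38 − 29 = 9.

9 fewer payments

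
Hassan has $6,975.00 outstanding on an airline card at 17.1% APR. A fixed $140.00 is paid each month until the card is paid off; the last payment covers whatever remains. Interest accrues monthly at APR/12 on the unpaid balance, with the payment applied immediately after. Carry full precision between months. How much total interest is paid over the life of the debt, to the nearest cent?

$5,271.74

Monthly rate r = 17.1%/12 = 1.425% = 0.01425.
Payoff takes n = ⌈−ln(1 − rB₀/P)/ln(1+r)⌉ = ⌈87.475⌉ = 88 payments; the last is $66.74.
Total paid = 87·$140.00 + $66.74 = $12,246.74.
Total interest = total paid − principal = $12,246.74 − $6,975.00 = $5,271.74.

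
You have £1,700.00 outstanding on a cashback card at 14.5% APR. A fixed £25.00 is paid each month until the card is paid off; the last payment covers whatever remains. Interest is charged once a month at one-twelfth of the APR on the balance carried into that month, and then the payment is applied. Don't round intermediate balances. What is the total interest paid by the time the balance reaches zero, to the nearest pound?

£1,889

Monthly rate r = 14.5%/12 = 1.20833% = 0.0120833.
Payoff takes n = ⌈−ln(1 − rB₀/P)/ln(1+r)⌉ = ⌈143.545⌉ = 144 payments; the last is £13.65.
Total paid = 143·£25.00 + £13.65 = £3,588.65.
Total interest = total paid − principal = £3,588.65 − £1,700.00 = £1,888.65.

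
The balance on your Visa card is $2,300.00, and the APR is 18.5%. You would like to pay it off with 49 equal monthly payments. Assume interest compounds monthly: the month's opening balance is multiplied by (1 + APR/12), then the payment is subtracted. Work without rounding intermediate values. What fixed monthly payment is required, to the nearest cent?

$67.22

Monthly rate r = 18.5%/12 = 1.54167% = 0.0154167.
Level-payment amortization: P = B₀·r / (1 − (1+r)^(−n)) = 2300.00·0.0154167 / (1 − 1.01542^(−49)).
Denominator 1 − (1+r)^(−49) = 0.527469426.
P = 35.4583 / 0.527469426 ≈ 67.22.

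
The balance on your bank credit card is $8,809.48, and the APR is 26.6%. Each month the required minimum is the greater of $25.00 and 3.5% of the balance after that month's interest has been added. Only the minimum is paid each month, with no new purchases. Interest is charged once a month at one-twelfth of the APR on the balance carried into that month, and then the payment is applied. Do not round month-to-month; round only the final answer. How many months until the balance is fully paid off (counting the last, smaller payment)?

230 months

Monthly rate r = 26.6%/12 = 2.21667% = 0.0221667.
While 3.5% of the post-interest balance exceeds $25.00, each month B ← (B·(1+r))·(1 − 0.035), i.e. B shrinks by the factor (1+r)·0.965 = 0.98639.
This holds for months 1–185. Entering month 186 the balance is $698.27; 3.5% of the post-interest balance is now below $25.00, so the flat $25.00 minimum applies from here.
From month 186 a fixed $25.00 at rate r clears $698.27 in 45 more payments. Total: 185 + 45 = 230 months.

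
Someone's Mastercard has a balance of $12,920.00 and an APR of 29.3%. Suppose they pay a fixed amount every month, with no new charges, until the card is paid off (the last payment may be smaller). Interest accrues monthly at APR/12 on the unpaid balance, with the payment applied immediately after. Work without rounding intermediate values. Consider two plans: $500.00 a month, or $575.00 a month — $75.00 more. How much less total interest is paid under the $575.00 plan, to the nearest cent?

$1,700.06

Monthly rate r = 29.3%/12 = 2.44167% = 0.0244167.
At $500.00/mo: n = ⌈−ln(1 − rB₀/P)/ln(1+r)⌉ = 42 payments (last $160.97); total interest = total paid − $12,920.00 = $7,740.97.
At $575.00/mo: 33 payments (last $560.91); total interest $6,040.91.
Interest saved = $7,740.97 − $6,040.91 = $1,700.06.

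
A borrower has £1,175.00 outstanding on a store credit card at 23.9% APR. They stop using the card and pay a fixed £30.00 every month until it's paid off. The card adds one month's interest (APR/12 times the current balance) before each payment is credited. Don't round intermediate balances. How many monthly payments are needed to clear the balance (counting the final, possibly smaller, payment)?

77 months

Monthly rate r = 23.9%/12 = 1.99167% = 0.0199167.
Recurrence: B ← B·(1+r) − £30.00.
Month 1: interest £23.40; balance after payment £1,168.40.
Month 2: interest £23.27; balance after payment £1,161.67.
Closed form: n = −ln(1 − rB₀/P)/ln(1+r) = −ln(0.21993)/ln(1.01992) ≈ 76.794, so the balance reaches zero during payment 77.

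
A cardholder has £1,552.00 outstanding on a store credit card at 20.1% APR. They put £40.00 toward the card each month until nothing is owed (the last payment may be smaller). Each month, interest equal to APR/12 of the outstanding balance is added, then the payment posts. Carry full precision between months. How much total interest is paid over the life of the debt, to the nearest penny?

Monthly rate r = 20.1%/12 = 1.675% = 0.01675.
Payoff takes n = ⌈−ln(1 − rB₀/P)/ln(1+r)⌉ = ⌈63.182⌉ = 64 payments; the last is £7.34.
Total paid = 63·£40.00 + £7.34 = £2,527.34.
Total interest = total paid − principal = £2,527.34 − £1,552.00 = £975.34.

£975.34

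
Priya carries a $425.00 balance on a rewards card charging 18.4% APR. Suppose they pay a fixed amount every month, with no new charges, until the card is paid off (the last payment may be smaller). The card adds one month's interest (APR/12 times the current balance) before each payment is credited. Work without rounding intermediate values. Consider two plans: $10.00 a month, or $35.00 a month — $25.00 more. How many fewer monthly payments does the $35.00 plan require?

56 fewer payments

Monthly rate r = 18.4%/12 = 1.53333% = 0.0153333.
At $10.00/mo: n = ⌈−ln(1 − rB₀/P)/ln(1+r)⌉ = 70 payments (last $3.06); total interest = total paid − $425.00 = $268.06.
At $35.00/mo: 14 payments (last $18.95); total interest $48.95.
Payments saved = 70 − 14 = 56.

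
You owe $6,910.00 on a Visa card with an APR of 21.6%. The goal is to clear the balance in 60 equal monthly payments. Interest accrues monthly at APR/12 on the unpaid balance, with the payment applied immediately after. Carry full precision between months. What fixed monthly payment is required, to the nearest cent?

$189.28

Monthly rate r = 21.6%/12 = 1.8% = 0.018.
Level-payment amortization: P = B₀·r / (1 − (1+r)^(−n)) = 6910.00·0.018 / (1 − 1.018^(−60)).
Denominator 1 − (1+r)^(−60) = 0.657126974.
P = 124.38 / 0.657126974 ≈ 189.28.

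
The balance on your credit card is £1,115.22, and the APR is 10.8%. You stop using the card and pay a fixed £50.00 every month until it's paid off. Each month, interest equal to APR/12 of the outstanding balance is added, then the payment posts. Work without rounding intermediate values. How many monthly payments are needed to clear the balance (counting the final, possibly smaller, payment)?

Monthly rate r = 10.8%/12 = 0.9% = 0.009.
Recurrence: B ← B·(1+r) − £50.00.
Month 1: interest £10.04; balance after payment £1,075.26.
Month 2: interest £9.68; balance after payment £1,034.93.
Closed form: n = −ln(1 − rB₀/P)/ln(1+r) = −ln(0.79926)/ln(1.009) ≈ 25.008, so the balance reaches zero during payment 26.

26 payments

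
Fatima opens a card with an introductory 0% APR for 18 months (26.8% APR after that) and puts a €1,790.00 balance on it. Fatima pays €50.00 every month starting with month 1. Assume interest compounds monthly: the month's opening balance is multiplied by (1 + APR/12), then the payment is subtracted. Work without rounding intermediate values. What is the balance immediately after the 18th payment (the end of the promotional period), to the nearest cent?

Promo months 1–18 at r₀ = 0%/12 = 0; months 19+ at r₁ = 26.8%/12 = 0.0223333.
After month 18 (no interest yet): B = €1,790.00 − 18·€50.00 = €890.00.

€890.00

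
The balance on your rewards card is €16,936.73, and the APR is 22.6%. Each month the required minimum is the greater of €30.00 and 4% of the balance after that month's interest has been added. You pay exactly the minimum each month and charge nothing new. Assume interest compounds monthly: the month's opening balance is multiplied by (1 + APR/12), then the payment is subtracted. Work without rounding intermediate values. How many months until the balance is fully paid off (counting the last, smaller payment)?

Monthly rate r = 22.6%/12 = 1.88333% = 0.0188333.
While 4% of the post-interest balance exceeds €30.00, each month B ← (B·(1+r))·(1 − 0.04), i.e. B shrinks by the factor (1+r)·0.96 = 0.97808.
This holds for months 1–142. Entering month 143 the balance is €727.77; 4% of the post-interest balance is now below €30.00, so the flat €30.00 minimum applies from here.
From month 143 a fixed €30.00 at rate r clears €727.77 in 33 more payments. Total: 142 + 33 = 175 months.

175 months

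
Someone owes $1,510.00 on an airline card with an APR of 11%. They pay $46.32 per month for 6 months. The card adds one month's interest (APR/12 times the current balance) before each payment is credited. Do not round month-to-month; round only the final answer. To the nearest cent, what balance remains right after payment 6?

$1,310.61

Monthly rate r = 11%/12 = 0.916667% = 0.00916667.
Each month: B ← B·(1+r) − $46.32.
Month 1: interest $13.84; balance after payment $1,477.52.
Month 2: interest $13.54; balance after payment $1,444.75.
Month 3: interest $13.24; balance after payment $1,411.67.
Month 4: interest $12.94; balance after payment $1,378.29.
Month 5: interest $12.63; balance after payment $1,344.60.
Month 6: interest $12.33; balance after payment $1,310.61.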